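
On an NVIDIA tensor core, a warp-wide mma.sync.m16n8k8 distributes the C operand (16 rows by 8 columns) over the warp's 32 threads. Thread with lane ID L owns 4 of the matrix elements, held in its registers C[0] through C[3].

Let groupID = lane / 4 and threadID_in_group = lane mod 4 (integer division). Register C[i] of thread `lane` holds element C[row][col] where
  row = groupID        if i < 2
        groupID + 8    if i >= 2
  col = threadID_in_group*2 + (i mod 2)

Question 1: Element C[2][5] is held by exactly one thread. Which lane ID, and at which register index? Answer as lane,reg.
10,1

r:2=>grp=2,rB=0  c:5=>tig=2,lo=1
L=2*4+2=10  i=0*2+1=1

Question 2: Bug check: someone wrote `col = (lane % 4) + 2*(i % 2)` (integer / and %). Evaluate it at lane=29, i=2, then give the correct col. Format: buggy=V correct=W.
buggy=1 correct=2

`(lane % 4) + 2*(i % 2)`[29,2]->1
L=29->g=29>>2=7, t=29&3=1
[2]->row 7+8=15  col 1·2+0=2
col: 1 vs 2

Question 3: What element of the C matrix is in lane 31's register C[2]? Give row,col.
15,6

31: gr=7,th=3
[2] (7+8,3*2+0) = (15,6)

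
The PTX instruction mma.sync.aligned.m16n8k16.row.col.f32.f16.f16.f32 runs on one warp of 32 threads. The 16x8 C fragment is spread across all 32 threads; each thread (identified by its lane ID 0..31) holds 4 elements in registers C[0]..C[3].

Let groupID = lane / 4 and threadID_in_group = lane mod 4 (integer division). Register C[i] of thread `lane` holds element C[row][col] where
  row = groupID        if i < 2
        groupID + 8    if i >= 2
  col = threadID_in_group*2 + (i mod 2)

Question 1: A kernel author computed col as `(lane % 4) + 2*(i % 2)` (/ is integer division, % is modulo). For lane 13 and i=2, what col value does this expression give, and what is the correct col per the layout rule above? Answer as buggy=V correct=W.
`(lane % 4) + 2*(i % 2)`[13,2]->1
L=13->gid=13>>2=3, tid=13&3=1
[2]->row 3+8=11  col 1·2+0=2
col: 1 vs 2

buggy=1 correct=2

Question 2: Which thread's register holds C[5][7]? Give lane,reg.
23,1

r=5⇒gr=5,Rb=0  c=7⇒th=3,odd=1
L=5*4+3=23  i=0*2+1=1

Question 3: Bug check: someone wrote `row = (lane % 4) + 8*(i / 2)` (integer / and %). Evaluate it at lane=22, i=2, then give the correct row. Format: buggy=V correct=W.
`(lane % 4) + 8*(i / 2)`[22,2]->10
22: g=5,t=2
[2] (5+8,2*2+0) = (13,4)
row: 10 vs 13

buggy=10 correct=13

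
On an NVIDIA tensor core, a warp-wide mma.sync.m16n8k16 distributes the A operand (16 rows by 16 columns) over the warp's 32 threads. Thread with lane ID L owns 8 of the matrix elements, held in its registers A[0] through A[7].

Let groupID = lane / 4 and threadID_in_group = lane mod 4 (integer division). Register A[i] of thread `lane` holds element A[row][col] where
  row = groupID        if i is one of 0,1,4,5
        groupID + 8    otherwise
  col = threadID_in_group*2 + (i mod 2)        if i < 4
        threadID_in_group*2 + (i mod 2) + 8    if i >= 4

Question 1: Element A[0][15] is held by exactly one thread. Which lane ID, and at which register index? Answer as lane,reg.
3,5

r=0->g=0,rb=0  c=15->cb=1,t=3,b0=1
L=0*4+3=3  i=1*4+0*2+1=5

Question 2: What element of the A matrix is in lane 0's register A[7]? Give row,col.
0: gr=0,th=0
[7] (0+8,0*2+1+8) = (8,9)

8,9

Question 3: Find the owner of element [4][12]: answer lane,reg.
18,4

r=4→G=4,rhi=0  c=12→chi=1,T=2,p=0
L=4*4+2=18  i=1*4+0*2+0=4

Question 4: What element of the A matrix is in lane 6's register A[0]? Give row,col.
lane 6→6/4=1, 6 mod 4=2
i=0  r:1+0→1  c:2·2+0+0→4

1,4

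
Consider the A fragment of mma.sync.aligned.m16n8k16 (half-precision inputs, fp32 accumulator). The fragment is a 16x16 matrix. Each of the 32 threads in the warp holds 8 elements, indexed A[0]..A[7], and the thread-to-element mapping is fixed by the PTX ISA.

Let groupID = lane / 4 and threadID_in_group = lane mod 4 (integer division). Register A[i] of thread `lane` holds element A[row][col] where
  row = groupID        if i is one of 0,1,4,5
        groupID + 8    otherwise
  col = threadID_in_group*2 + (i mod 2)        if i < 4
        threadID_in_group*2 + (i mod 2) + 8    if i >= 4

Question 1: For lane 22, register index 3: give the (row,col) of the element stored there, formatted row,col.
22: G=5,T=2
[3] (5+8,2*2+1+0) = (13,5)

13,5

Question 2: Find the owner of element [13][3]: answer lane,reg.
r=13->g=5,rb=1  c=3->cb=0,t=1,b0=1
L=5*4+1=21  i=0*4+1*2+1=3

21,3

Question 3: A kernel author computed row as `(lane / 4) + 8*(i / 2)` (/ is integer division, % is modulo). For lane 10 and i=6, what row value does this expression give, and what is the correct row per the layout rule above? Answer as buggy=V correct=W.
`(lane / 4) + 8*(i / 2)`[10,6]=>26
10: grp=2,tig=2
[6] (2+8,2*2+0+8) = (10,12)
row: 26 vs 10

buggy=26 correct=10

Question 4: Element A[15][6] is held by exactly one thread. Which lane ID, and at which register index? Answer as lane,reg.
r=15->g=7,rb=1  c=6->cb=0,t=3,b0=0
L=7*4+3=31  i=0*4+1*2+0=2

31,2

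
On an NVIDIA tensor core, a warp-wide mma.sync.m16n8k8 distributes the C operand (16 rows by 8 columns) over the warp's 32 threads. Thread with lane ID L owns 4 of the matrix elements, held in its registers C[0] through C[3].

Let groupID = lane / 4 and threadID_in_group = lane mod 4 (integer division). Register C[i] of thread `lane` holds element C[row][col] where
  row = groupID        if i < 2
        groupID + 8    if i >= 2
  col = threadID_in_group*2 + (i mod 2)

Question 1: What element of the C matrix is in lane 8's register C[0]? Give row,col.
lane 8: gr=2 (8/4), th=0 (8%4)
i=0: r=2+0=2, c=0*2+0=0

2,0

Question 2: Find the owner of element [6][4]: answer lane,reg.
r=6⇒gr=6,Rb=0  c=4⇒th=2,odd=0
L=6*4+2=26  i=0*2+0=0

26,0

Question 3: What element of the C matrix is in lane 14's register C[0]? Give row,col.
3,4

14: grp=3,tig=2
[0] (3+0,2*2+0) = (3,4)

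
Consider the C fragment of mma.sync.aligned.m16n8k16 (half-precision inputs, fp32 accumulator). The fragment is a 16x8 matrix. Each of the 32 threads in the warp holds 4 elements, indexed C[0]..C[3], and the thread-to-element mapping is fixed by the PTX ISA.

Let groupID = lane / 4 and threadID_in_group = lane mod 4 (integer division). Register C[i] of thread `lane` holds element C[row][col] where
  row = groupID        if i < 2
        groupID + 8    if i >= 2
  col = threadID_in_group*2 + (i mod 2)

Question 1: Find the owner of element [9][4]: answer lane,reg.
r: 9->gid=1,r8=1  c: 4->tid=2,i&1=0
L=1*4+2=6  i=1*2+0=2

6,2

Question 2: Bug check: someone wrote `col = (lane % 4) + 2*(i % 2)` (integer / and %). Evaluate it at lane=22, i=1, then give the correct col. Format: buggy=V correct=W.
buggy=4 correct=5

`(lane % 4) + 2*(i % 2)`[22,1]=>4
lane 22: grp=5 (22/4), tig=2 (22%4)
i=1: r=5+0=5, c=2*2+1=5
col: 4 vs 5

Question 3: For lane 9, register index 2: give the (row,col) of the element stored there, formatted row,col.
L=9→G=9>>2=2, T=9&3=1
[2]→row 2+8=10  col 1·2+0=2

10,2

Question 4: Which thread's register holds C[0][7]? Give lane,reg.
r=0⇒gr=0,Rb=0  c=7⇒th=3,odd=1
L=0*4+3=3  i=0*2+1=1

3,1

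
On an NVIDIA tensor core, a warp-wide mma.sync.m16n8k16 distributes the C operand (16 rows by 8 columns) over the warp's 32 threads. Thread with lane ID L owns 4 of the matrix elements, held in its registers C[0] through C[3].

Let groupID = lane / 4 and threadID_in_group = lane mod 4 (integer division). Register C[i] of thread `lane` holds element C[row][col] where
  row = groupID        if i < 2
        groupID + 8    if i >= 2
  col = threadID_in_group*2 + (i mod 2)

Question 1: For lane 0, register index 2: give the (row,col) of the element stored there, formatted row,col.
L=0->gid=0>>2=0, tid=0&3=0
[2]->row 0+8=8  col 0·2+0=0

8,0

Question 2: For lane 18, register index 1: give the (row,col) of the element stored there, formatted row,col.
4,5

lane 18=>18/4=4, 18 mod 4=2
i=1  r:4+0=>4  c:2·2+1=>5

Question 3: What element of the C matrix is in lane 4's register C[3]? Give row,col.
9,1

lane 4: gid=1 (4/4), tid=0 (4%4)
i=3: r=1+8=9, c=0*2+1=1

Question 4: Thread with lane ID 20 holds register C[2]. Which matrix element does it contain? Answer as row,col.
13,0

lane 20=>20/4=5, 20 mod 4=0
i=2  r:5+8=>13  c:2·0+0=>0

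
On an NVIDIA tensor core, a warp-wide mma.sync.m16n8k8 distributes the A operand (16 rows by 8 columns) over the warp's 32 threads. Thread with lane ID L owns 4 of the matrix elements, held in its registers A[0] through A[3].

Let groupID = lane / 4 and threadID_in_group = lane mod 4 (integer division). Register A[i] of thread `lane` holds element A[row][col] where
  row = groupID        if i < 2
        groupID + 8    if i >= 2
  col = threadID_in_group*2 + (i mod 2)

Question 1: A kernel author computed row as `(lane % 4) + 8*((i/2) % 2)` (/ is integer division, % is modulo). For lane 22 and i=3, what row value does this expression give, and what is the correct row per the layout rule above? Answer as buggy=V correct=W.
buggy=10 correct=13

`(lane % 4) + 8*((i/2) % 2)`[22,3]->10
22: gid=5,tid=2
[3] (5+8,2*2+1) = (13,5)
row: 10 vs 13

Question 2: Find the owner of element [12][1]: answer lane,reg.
r=12→G=4,rhi=1  c=1→T=0,p=1
L=4*4+0=16  i=1*2+1=3

16,3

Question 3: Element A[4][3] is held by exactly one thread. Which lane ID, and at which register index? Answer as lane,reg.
r: 4->gid=4,r8=0  c: 3->tid=1,i&1=1
L=4*4+1=17  i=0*2+1=1

17,1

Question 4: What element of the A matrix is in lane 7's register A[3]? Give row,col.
lane 7->7/4=1, 7 mod 4=3
i=3  r:1+8->9  c:2·3+1->7

9,7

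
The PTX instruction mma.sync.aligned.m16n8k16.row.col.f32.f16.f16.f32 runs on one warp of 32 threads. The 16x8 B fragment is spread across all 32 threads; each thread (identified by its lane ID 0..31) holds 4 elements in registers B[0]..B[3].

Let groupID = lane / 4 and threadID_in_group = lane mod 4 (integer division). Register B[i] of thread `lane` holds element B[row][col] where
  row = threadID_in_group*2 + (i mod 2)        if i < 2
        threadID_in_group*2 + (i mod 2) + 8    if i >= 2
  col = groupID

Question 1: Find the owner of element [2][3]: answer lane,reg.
13,0

c=3->g=3  r=2->rb=0,t=1,b0=0
L=3*4+1=13  i=0*2+0=0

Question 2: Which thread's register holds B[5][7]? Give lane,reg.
c=7→G=7  r=5→rhi=0,T=2,p=1
L=7*4+2=30  i=0*2+1=1

30,1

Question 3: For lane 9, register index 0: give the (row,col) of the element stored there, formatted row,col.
lane 9: gid=2 (9/4), tid=1 (9%4)
i=0: r=1*2+0+0=2, c=gid=2

2,2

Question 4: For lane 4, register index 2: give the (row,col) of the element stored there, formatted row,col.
4: g=1,t=0
[2] (0*2+0+8,1) = (8,1)

8,1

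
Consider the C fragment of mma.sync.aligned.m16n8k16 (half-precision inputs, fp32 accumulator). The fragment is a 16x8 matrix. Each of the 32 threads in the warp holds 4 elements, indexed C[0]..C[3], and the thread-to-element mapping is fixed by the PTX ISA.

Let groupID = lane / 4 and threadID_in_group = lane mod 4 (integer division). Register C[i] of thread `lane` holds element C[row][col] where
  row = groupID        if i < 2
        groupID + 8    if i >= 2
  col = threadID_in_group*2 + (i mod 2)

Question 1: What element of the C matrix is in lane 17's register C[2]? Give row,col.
12,2

17: G=4,T=1
[2] (4+8,1*2+0) = (12,2)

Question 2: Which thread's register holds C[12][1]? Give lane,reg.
16,3

r=12→G=4,rhi=1  c=1→T=0,p=1
L=4*4+0=16  i=1*2+1=3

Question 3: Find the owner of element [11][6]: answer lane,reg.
15,2

r: 11->gid=3,r8=1  c: 6->tid=3,i&1=0
L=3*4+3=15  i=1*2+0=2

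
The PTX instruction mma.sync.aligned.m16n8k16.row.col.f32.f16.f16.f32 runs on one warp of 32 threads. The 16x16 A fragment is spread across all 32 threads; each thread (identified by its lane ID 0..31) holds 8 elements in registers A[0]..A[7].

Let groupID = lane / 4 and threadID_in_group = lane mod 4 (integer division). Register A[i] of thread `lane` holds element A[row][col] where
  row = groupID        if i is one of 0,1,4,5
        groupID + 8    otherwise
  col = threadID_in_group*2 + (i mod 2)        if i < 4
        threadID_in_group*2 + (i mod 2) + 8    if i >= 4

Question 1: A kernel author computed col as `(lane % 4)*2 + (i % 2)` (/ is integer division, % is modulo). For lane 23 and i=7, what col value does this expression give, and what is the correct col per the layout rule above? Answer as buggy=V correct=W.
`(lane % 4)*2 + (i % 2)`[23,7]->7
L=23->g=23>>2=5, t=23&3=3
[7]->row 5+8=13  col 3·2+1+8=15
col: 7 vs 15

buggy=7 correct=15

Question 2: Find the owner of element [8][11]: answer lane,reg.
r=8⇒gr=0,Rb=1  c=11⇒Cb=1,th=1,odd=1
L=0*4+1=1  i=1*4+1*2+1=7

1,7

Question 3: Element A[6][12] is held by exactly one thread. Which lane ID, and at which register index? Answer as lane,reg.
r:6=>grp=6,rB=0  c:12=>cB=1,tig=2,lo=0
L=6*4+2=26  i=1*4+0*2+0=4

26,4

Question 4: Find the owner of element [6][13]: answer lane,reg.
r: 6->gid=6,r8=0  c: 13->c8=1,tid=2,i&1=1
L=6*4+2=26  i=1*4+0*2+1=5

26,5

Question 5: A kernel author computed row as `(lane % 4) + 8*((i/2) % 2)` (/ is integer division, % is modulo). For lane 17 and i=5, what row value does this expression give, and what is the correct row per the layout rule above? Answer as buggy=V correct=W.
buggy=1 correct=4

`(lane % 4) + 8*((i/2) % 2)`[17,5]=>1
lane 17: grp=4 (17/4), tig=1 (17%4)
i=5: r=4+0=4, c=1*2+1+8=11
row: 1 vs 4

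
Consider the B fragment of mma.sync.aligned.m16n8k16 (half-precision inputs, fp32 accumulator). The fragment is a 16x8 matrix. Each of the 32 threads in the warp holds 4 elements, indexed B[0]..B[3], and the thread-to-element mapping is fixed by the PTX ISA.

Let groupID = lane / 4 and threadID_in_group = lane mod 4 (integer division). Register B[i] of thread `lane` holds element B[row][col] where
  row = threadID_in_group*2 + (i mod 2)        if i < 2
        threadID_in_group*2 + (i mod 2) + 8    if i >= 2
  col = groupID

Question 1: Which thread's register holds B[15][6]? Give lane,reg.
c=6->g=6  r=15->rb=1,t=3,b0=1
L=6*4+3=27  i=1*2+1=3

27,3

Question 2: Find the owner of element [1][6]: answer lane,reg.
24,1

c=6⇒gr=6  r=1⇒Rb=0,th=0,odd=1
L=6*4+0=24  i=0*2+1=1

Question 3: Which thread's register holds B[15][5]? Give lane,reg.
23,3

c=5->g=5  r=15->rb=1,t=3,b0=1
L=5*4+3=23  i=1*2+1=3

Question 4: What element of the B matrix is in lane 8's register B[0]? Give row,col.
lane 8: gid=2 (8/4), tid=0 (8%4)
i=0: r=0*2+0+0=0, c=gid=2

0,2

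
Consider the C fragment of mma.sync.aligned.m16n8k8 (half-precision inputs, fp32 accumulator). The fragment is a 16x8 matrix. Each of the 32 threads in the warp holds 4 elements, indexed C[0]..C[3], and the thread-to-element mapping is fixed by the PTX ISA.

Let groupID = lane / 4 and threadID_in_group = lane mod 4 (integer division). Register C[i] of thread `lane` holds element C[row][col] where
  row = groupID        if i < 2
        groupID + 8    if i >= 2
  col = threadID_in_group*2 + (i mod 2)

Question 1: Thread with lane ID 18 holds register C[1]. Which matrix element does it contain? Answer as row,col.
4,5

18: G=4,T=2
[1] (4+0,2*2+1) = (4,5)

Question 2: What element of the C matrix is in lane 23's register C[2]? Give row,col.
lane 23: G=5 (23/4), T=3 (23%4)
i=2: r=5+8=13, c=3*2+0=6

13,6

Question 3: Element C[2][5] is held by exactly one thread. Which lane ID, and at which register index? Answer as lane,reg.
r=2→G=2,rhi=0  c=5→T=2,p=1
L=2*4+2=10  i=0*2+1=1

10,1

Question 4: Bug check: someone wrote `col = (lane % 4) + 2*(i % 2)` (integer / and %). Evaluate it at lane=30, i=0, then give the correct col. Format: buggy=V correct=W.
`(lane % 4) + 2*(i % 2)`[30,0]=>2
lane 30: grp=7 (30/4), tig=2 (30%4)
i=0: r=7+0=7, c=2*2+0=4
col: 2 vs 4

buggy=2 correct=4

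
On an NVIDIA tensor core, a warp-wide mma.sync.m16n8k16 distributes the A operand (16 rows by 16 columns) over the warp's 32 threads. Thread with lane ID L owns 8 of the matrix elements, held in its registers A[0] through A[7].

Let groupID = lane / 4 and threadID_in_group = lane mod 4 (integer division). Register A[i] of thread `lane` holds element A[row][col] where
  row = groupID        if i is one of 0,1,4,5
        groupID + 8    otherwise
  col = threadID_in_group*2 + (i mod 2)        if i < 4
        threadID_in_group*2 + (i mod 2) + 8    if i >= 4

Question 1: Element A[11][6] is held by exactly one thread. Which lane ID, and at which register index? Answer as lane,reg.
15,2

r: 11->gid=3,r8=1  c: 6->c8=0,tid=3,i&1=0
L=3*4+3=15  i=0*4+1*2+0=2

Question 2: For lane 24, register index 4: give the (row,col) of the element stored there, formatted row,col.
L=24->gid=24>>2=6, tid=24&3=0
[4]->row 6+0=6  col 0·2+0+8=8

6,8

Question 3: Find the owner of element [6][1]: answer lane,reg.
r: 6->gid=6,r8=0  c: 1->c8=0,tid=0,i&1=1
L=6*4+0=24  i=0*4+0*2+1=1

24,1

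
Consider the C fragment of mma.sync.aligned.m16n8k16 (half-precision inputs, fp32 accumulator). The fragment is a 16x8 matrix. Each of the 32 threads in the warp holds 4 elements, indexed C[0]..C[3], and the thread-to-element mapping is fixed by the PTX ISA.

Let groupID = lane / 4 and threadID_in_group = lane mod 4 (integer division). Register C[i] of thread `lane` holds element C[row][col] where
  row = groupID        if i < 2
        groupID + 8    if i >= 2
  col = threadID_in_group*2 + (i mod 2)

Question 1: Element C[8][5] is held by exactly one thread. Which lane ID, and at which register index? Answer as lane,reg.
2,3

r=8→G=0,rhi=1  c=5→T=2,p=1
L=0*4+2=2  i=1*2+1=3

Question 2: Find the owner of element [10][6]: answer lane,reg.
11,2

r: 10->gid=2,r8=1  c: 6->tid=3,i&1=0
L=2*4+3=11  i=1*2+0=2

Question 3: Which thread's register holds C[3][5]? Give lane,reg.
r=3⇒gr=3,Rb=0  c=5⇒th=2,odd=1
L=3*4+2=14  i=0*2+1=1

14,1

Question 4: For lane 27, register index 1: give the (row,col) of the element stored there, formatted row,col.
lane 27: gr=6 (27/4), th=3 (27%4)
i=1: r=6+0=6, c=3*2+1=7

6,7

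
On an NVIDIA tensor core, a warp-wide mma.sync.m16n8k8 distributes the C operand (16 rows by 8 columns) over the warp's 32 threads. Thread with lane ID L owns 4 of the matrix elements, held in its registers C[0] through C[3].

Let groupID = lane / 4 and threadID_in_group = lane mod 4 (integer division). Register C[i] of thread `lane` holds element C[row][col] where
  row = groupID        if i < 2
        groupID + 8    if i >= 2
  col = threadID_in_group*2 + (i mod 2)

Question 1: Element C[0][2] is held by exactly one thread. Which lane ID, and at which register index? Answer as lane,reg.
1,0

r: 0->gid=0,r8=0  c: 2->tid=1,i&1=0
L=0*4+1=1  i=0*2+0=0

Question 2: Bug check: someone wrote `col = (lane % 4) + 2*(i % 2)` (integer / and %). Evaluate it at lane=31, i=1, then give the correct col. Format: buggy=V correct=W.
buggy=5 correct=7

`(lane % 4) + 2*(i % 2)`[31,1]→5
31: G=7,T=3
[1] (7+0,3*2+1) = (7,7)
col: 5 vs 7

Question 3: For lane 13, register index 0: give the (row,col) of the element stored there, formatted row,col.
3,2

L=13->gid=13>>2=3, tid=13&3=1
[0]->row 3+0=3  col 1·2+0=2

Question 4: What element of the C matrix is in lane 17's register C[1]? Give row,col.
lane 17: gid=4 (17/4), tid=1 (17%4)
i=1: r=4+0=4, c=1*2+1=3

4,3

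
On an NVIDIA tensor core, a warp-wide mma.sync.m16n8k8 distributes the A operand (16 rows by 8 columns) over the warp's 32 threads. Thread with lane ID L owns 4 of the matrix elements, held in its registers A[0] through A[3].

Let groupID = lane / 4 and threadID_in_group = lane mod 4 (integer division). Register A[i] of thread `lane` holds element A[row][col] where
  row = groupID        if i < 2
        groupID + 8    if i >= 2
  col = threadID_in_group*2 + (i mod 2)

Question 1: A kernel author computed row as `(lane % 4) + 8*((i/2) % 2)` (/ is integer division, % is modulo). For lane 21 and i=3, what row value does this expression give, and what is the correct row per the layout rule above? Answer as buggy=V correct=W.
buggy=9 correct=13

`(lane % 4) + 8*((i/2) % 2)`[21,3]=>9
lane 21: grp=5 (21/4), tig=1 (21%4)
i=3: r=5+8=13, c=1*2+1=3
row: 9 vs 13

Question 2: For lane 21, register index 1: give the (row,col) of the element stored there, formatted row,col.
5,3

21: grp=5,tig=1
[1] (5+0,1*2+1) = (5,3)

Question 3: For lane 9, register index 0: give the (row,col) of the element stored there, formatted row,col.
lane 9: gr=2 (9/4), th=1 (9%4)
i=0: r=2+0=2, c=1*2+0=2

2,2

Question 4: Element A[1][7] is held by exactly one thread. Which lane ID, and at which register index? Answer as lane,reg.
r: 1->gid=1,r8=0  c: 7->tid=3,i&1=1
L=1*4+3=7  i=0*2+1=1

7,1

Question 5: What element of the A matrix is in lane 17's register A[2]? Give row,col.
12,2

lane 17: g=4 (17/4), t=1 (17%4)
i=2: r=4+8=12, c=1*2+0=2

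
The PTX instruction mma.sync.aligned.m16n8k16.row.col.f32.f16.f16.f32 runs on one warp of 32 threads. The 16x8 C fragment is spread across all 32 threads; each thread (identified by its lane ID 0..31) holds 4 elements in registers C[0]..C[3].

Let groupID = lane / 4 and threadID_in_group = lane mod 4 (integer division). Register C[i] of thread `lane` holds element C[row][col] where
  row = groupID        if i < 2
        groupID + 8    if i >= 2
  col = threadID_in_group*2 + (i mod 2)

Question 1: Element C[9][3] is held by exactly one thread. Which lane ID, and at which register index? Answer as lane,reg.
5,3

r=9→G=1,rhi=1  c=3→T=1,p=1
L=1*4+1=5  i=1*2+1=3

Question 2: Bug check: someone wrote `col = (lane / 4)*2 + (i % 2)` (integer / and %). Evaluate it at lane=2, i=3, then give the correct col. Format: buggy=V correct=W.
`(lane / 4)*2 + (i % 2)`[2,3]=>1
2: grp=0,tig=2
[3] (0+8,2*2+1) = (8,5)
col: 1 vs 5

buggy=1 correct=5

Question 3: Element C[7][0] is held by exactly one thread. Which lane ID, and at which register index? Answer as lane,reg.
r: 7->gid=7,r8=0  c: 0->tid=0,i&1=0
L=7*4+0=28  i=0*2+0=0

28,0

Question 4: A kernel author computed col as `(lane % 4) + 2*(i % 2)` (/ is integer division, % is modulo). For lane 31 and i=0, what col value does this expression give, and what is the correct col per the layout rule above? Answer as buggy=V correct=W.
`(lane % 4) + 2*(i % 2)`[31,0]->3
lane 31->31/4=7, 31 mod 4=3
i=0  r:7+0->7  c:2·3+0->6
col: 3 vs 6

buggy=3 correct=6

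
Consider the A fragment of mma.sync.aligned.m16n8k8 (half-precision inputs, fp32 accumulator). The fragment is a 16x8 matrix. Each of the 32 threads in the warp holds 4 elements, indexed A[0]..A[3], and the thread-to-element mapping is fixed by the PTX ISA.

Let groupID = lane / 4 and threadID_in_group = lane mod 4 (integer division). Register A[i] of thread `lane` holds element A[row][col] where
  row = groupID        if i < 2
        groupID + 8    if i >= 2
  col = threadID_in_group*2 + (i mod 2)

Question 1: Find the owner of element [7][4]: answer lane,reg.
30,0

r=7→G=7,rhi=0  c=4→T=2,p=0
L=7*4+2=30  i=0*2+0=0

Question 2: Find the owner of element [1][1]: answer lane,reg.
4,1

r=1->g=1,rb=0  c=1->t=0,b0=1
L=1*4+0=4  i=0*2+1=1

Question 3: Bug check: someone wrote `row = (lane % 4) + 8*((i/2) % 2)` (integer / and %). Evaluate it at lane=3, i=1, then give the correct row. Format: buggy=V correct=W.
buggy=3 correct=0

`(lane % 4) + 8*((i/2) % 2)`[3,1]->3
3: gid=0,tid=3
[1] (0+0,3*2+1) = (0,7)
row: 3 vs 0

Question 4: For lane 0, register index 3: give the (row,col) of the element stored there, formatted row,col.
8,1

L=0->g=0>>2=0, t=0&3=0
[3]->row 0+8=8  col 0·2+1=1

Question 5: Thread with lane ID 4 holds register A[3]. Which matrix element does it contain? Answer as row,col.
9,1

lane 4->4/4=1, 4 mod 4=0
i=3  r:1+8->9  c:2·0+1->1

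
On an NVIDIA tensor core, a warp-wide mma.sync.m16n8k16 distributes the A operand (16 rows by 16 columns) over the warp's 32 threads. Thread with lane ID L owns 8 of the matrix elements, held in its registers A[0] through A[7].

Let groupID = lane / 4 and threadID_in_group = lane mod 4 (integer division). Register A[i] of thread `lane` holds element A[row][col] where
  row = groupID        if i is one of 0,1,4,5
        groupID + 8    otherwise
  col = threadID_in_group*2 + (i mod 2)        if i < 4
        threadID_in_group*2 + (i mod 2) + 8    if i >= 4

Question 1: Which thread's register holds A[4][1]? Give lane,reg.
r:4=>grp=4,rB=0  c:1=>cB=0,tig=0,lo=1
L=4*4+0=16  i=0*4+0*2+1=1

16,1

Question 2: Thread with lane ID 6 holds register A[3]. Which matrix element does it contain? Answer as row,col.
9,5

lane 6: gid=1 (6/4), tid=2 (6%4)
i=3: r=1+8=9, c=2*2+1+0=5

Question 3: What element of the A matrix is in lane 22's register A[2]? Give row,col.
22: gr=5,th=2
[2] (5+8,2*2+0+0) = (13,4)

13,4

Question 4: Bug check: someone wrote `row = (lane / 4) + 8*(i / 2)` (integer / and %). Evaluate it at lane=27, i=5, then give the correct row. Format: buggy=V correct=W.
`(lane / 4) + 8*(i / 2)`[27,5]->22
L=27->gid=27>>2=6, tid=27&3=3
[5]->row 6+0=6  col 3·2+1+8=15
row: 22 vs 6

buggy=22 correct=6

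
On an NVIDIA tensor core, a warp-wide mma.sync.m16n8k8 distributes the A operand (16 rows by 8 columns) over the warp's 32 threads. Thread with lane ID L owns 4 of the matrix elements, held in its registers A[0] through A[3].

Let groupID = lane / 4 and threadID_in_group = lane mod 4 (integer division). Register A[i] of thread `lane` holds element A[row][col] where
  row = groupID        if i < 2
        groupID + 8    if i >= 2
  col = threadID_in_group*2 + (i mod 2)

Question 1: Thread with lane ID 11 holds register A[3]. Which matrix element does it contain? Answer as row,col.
lane 11->11/4=2, 11 mod 4=3
i=3  r:2+8->10  c:2·3+1->7

10,7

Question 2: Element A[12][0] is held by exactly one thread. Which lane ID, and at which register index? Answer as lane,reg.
r: 12->gid=4,r8=1  c: 0->tid=0,i&1=0
L=4*4+0=16  i=1*2+0=2

16,2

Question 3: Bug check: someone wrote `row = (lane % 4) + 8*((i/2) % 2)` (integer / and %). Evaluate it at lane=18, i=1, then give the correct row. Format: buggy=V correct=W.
buggy=2 correct=4

`(lane % 4) + 8*((i/2) % 2)`[18,1]->2
L=18->gid=18>>2=4, tid=18&3=2
[1]->row 4+0=4  col 2·2+1=5
row: 2 vs 4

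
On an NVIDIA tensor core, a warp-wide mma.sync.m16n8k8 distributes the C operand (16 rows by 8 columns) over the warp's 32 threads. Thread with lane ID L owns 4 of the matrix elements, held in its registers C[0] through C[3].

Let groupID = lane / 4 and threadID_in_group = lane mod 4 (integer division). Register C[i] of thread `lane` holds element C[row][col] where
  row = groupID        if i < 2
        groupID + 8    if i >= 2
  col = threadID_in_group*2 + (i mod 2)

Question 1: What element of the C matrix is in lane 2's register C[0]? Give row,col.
lane 2: gr=0 (2/4), th=2 (2%4)
i=0: r=0+0=0, c=2*2+0=4

0,4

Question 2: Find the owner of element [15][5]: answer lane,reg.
30,3

r=15⇒gr=7,Rb=1  c=5⇒th=2,odd=1
L=7*4+2=30  i=1*2+1=3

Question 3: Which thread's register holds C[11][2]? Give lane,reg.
13,2

r:11=>grp=3,rB=1  c:2=>tig=1,lo=0
L=3*4+1=13  i=1*2+0=2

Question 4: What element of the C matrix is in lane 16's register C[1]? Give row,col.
4,1

lane 16->16/4=4, 16 mod 4=0
i=1  r:4+0->4  c:2·0+1->1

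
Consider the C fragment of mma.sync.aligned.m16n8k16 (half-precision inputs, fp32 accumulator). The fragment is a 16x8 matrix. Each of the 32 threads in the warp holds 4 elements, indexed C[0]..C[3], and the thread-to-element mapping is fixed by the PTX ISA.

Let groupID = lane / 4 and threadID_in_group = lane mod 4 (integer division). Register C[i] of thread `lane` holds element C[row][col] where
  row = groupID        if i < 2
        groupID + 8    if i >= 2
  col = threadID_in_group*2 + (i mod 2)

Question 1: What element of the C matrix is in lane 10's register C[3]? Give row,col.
L=10->gid=10>>2=2, tid=10&3=2
[3]->row 2+8=10  col 2·2+1=5

10,5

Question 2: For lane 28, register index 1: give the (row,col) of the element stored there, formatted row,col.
lane 28⇒28/4=7, 28 mod 4=0
i=1  r:7+0⇒7  c:2·0+1⇒1

7,1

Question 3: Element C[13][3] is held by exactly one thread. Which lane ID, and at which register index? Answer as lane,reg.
21,3

r:13=>grp=5,rB=1  c:3=>tig=1,lo=1
L=5*4+1=21  i=1*2+1=3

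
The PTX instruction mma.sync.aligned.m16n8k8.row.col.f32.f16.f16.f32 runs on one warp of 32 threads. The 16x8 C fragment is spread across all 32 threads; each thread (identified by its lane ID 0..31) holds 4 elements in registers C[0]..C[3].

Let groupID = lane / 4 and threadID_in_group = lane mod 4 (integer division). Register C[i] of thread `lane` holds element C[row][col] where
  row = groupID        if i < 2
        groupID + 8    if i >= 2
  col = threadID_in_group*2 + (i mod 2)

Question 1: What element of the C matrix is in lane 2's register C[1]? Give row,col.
L=2→G=2>>2=0, T=2&3=2
[1]→row 0+0=0  col 2·2+1=5

0,5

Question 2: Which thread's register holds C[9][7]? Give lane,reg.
7,3

r:9=>grp=1,rB=1  c:7=>tig=3,lo=1
L=1*4+3=7  i=1*2+1=3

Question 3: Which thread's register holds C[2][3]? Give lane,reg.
r=2⇒gr=2,Rb=0  c=3⇒th=1,odd=1
L=2*4+1=9  i=0*2+1=1

9,1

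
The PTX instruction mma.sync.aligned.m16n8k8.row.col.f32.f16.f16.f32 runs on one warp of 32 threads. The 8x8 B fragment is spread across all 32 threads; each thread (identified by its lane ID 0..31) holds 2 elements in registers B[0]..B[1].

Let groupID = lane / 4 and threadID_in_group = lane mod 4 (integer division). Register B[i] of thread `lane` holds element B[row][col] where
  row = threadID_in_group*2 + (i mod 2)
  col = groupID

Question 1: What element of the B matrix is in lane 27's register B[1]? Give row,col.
lane 27→27/4=6, 27 mod 4=3
i=1  r:2·3+1→7  c:6

7,6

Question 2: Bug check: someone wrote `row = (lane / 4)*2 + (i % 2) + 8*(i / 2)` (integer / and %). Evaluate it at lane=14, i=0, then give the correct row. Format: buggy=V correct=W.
`(lane / 4)*2 + (i % 2) + 8*(i / 2)`[14,0]→6
14: G=3,T=2
[0] (2*2+0,3) = (4,3)
row: 6 vs 4

buggy=6 correct=4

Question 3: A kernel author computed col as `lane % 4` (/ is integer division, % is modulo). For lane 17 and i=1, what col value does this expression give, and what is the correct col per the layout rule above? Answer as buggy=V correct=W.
buggy=1 correct=4

`lane % 4`[17,1]->1
17: g=4,t=1
[1] (1*2+1,4) = (3,4)
col: 1 vs 4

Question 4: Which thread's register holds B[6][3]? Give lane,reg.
15,0

c: 3->gid=3  r: 6->tid=3,i&1=0
L=3*4+3=15  i=0=0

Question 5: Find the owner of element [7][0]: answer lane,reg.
c=0→G=0  r=7→T=3,p=1
L=0*4+3=3  i=1=1

3,1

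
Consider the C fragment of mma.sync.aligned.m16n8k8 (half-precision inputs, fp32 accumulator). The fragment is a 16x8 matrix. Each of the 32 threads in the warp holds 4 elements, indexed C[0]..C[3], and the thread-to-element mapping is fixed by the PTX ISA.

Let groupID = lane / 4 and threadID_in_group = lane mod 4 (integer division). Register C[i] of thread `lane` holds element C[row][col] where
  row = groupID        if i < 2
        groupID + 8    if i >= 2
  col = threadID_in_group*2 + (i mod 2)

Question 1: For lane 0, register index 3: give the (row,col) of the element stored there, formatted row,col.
8,1

L=0=>grp=0>>2=0, tig=0&3=0
[3]=>row 0+8=8  col 0·2+1=1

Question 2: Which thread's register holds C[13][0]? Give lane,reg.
r=13→G=5,rhi=1  c=0→T=0,p=0
L=5*4+0=20  i=1*2+0=2

20,2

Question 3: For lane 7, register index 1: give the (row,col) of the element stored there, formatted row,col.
1,7

L=7⇒gr=7>>2=1, th=7&3=3
[1]⇒row 1+0=1  col 3·2+1=7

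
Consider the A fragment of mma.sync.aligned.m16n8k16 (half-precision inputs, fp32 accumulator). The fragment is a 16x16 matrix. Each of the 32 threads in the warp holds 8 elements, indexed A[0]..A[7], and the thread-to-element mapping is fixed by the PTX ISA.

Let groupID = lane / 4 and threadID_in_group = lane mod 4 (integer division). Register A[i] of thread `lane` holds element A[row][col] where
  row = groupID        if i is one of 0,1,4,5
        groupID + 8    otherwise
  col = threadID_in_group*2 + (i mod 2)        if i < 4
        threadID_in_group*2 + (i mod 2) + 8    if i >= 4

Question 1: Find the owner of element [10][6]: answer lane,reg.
11,2

r=10->g=2,rb=1  c=6->cb=0,t=3,b0=0
L=2*4+3=11  i=0*4+1*2+0=2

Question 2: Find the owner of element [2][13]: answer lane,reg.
r:2=>grp=2,rB=0  c:13=>cB=1,tig=2,lo=1
L=2*4+2=10  i=1*4+0*2+1=5

10,5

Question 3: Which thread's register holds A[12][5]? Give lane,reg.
r:12=>grp=4,rB=1  c:5=>cB=0,tig=2,lo=1
L=4*4+2=18  i=0*4+1*2+1=3

18,3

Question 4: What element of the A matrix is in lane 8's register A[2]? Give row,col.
L=8⇒gr=8>>2=2, th=8&3=0
[2]⇒row 2+8=10  col 0·2+0+0=0

10,0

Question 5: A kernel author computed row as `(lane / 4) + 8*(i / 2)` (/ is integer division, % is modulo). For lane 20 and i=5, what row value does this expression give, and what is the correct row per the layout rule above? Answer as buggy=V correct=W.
`(lane / 4) + 8*(i / 2)`[20,5]⇒21
L=20⇒gr=20>>2=5, th=20&3=0
[5]⇒row 5+0=5  col 0·2+1+8=9
row: 21 vs 5

buggy=21 correct=5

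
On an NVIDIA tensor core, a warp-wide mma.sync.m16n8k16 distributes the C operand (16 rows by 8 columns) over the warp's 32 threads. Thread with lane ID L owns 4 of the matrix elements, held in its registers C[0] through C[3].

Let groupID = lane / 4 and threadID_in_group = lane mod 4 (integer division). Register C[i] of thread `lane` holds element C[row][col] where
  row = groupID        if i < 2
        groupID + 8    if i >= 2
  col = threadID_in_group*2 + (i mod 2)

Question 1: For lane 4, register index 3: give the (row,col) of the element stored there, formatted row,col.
lane 4: gid=1 (4/4), tid=0 (4%4)
i=3: r=1+8=9, c=0*2+1=1

9,1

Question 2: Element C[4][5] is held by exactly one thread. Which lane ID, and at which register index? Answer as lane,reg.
18,1

r: 4->gid=4,r8=0  c: 5->tid=2,i&1=1
L=4*4+2=18  i=0*2+1=1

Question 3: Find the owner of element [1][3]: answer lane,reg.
r: 1->gid=1,r8=0  c: 3->tid=1,i&1=1
L=1*4+1=5  i=0*2+1=1

5,1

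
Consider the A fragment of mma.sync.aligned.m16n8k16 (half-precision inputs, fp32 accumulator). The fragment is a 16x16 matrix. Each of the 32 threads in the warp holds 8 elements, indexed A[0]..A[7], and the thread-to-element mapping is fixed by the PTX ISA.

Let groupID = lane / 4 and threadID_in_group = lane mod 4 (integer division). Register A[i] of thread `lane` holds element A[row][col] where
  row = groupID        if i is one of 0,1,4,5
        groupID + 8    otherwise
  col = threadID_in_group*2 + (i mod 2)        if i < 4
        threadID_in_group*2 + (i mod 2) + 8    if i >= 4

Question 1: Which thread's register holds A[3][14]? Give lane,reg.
15,4

r: 3->gid=3,r8=0  c: 14->c8=1,tid=3,i&1=0
L=3*4+3=15  i=1*4+0*2+0=4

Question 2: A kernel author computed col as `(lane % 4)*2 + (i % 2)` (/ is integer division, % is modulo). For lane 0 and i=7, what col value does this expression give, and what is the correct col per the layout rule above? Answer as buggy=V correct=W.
buggy=1 correct=9

`(lane % 4)*2 + (i % 2)`[0,7]→1
L=0→G=0>>2=0, T=0&3=0
[7]→row 0+8=8  col 0·2+1+8=9
col: 1 vs 9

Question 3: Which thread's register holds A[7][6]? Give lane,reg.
31,0

r=7⇒gr=7,Rb=0  c=6⇒Cb=0,th=3,odd=0
L=7*4+3=31  i=0*4+0*2+0=0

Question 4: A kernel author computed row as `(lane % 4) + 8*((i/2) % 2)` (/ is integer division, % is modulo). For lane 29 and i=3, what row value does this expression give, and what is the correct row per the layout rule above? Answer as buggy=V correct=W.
buggy=9 correct=15

`(lane % 4) + 8*((i/2) % 2)`[29,3]⇒9
L=29⇒gr=29>>2=7, th=29&3=1
[3]⇒row 7+8=15  col 1·2+1+0=3
row: 9 vs 15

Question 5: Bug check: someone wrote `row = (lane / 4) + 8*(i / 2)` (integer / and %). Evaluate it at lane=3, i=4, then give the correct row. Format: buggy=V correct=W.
buggy=16 correct=0

`(lane / 4) + 8*(i / 2)`[3,4]⇒16
lane 3: gr=0 (3/4), th=3 (3%4)
i=4: r=0+0=0, c=3*2+0+8=14
row: 16 vs 0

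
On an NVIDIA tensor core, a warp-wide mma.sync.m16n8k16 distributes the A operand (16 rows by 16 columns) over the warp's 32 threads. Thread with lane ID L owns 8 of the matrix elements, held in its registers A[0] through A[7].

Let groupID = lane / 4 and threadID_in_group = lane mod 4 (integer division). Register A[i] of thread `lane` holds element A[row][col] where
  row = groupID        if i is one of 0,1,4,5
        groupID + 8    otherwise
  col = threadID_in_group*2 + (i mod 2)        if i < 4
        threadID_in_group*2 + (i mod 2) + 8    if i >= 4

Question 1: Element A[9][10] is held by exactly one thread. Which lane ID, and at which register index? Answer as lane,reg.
5,6

r=9⇒gr=1,Rb=1  c=10⇒Cb=1,th=1,odd=0
L=1*4+1=5  i=1*4+1*2+0=6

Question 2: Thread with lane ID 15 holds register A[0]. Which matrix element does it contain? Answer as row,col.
3,6

lane 15=>15/4=3, 15 mod 4=3
i=0  r:3+0=>3  c:2·3+0+0=>6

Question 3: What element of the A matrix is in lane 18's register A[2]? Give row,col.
18: gid=4,tid=2
[2] (4+8,2*2+0+0) = (12,4)

12,4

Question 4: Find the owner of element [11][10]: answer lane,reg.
13,6

r=11->g=3,rb=1  c=10->cb=1,t=1,b0=0
L=3*4+1=13  i=1*4+1*2+0=6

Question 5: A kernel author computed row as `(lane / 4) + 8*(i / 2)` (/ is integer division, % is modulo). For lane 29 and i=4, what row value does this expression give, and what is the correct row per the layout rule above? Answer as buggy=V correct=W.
`(lane / 4) + 8*(i / 2)`[29,4]⇒23
lane 29: gr=7 (29/4), th=1 (29%4)
i=4: r=7+0=7, c=1*2+0+8=10
row: 23 vs 7

buggy=23 correct=7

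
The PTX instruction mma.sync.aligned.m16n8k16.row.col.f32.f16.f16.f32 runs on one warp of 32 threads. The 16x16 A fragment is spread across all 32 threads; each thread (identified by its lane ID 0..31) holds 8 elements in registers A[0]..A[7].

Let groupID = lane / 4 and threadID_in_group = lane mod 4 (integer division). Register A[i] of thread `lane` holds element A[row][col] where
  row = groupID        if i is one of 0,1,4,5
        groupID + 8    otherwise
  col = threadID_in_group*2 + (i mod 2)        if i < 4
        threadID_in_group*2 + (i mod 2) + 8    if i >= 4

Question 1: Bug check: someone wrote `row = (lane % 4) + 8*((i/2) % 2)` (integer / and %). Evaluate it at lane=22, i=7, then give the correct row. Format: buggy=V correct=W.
`(lane % 4) + 8*((i/2) % 2)`[22,7]=>10
lane 22=>22/4=5, 22 mod 4=2
i=7  r:5+8=>13  c:2·2+1+8=>13
row: 10 vs 13

buggy=10 correct=13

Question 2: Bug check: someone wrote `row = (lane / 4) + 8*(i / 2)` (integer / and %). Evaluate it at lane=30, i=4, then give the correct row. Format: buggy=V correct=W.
`(lane / 4) + 8*(i / 2)`[30,4]⇒23
30: gr=7,th=2
[4] (7+0,2*2+0+8) = (7,12)
row: 23 vs 7

buggy=23 correct=7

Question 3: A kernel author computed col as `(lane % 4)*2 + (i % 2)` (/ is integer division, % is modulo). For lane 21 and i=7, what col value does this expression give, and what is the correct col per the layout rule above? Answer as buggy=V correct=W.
`(lane % 4)*2 + (i % 2)`[21,7]→3
L=21→G=21>>2=5, T=21&3=1
[7]→row 5+8=13  col 1·2+1+8=11
col: 3 vs 11

buggy=3 correct=11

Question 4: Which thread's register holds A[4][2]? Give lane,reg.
r=4→G=4,rhi=0  c=2→chi=0,T=1,p=0
L=4*4+1=17  i=0*4+0*2+0=0

17,0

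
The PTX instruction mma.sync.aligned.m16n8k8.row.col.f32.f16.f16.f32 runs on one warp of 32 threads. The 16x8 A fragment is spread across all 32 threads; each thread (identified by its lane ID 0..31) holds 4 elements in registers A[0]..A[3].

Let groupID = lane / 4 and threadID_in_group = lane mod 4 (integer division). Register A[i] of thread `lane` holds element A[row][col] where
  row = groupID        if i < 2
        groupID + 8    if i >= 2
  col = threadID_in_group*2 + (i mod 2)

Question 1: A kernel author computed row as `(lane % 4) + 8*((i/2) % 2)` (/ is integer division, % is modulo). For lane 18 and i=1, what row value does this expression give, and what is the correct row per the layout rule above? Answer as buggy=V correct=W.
`(lane % 4) + 8*((i/2) % 2)`[18,1]->2
L=18->g=18>>2=4, t=18&3=2
[1]->row 4+0=4  col 2·2+1=5
row: 2 vs 4

buggy=2 correct=4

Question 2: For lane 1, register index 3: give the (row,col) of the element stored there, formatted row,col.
8,3

1: g=0,t=1
[3] (0+8,1*2+1) = (8,3)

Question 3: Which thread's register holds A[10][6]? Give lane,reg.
11,2

r=10→G=2,rhi=1  c=6→T=3,p=0
L=2*4+3=11  i=1*2+0=2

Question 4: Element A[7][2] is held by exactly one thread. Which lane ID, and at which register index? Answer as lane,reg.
29,0

r=7→G=7,rhi=0  c=2→T=1,p=0
L=7*4+1=29  i=0*2+0=0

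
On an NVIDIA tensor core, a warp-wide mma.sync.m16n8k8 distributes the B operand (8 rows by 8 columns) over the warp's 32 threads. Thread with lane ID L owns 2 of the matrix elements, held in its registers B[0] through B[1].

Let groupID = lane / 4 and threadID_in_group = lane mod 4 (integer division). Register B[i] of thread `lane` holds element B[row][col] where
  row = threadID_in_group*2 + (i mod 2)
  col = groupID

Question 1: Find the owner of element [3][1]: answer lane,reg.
c=1->g=1  r=3->t=1,b0=1
L=1*4+1=5  i=1=1

5,1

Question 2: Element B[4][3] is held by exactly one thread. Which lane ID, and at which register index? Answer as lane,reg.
14,0

c: 3->gid=3  r: 4->tid=2,i&1=0
L=3*4+2=14  i=0=0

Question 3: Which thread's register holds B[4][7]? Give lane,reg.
c=7→G=7  r=4→T=2,p=0
L=7*4+2=30  i=0=0

30,0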